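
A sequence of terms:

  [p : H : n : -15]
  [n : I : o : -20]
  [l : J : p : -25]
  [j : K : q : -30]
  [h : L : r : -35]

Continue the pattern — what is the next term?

[f : M : s : -40]

First letter — letters move back 2 places in the alphabet: p, n, l, j, h → f.
Second letter: letters move forward 1 place in the alphabet; H, I, J, K, L → M.
Third letter: letters move forward 1 place in the alphabet, so n, o, p, q, r → s.
Fourth coordinate: -15, -20, -25, -30, -35 → -40 (−5 each step).
Combining the parts gives [f : M : s : -40].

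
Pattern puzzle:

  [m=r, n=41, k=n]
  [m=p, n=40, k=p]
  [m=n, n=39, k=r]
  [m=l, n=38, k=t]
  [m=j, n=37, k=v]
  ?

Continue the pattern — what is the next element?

[m=h, n=36, k=x]

M: letters move back 2 places in the alphabet, so r, p, n, l, j → h.
N: −1 each step, so 41, 40, 39, 38, 37 → 36.
K goes n, p, r, t, v → x (letters move forward 2 places in the alphabet).
So the next element is [m=h, n=36, k=x].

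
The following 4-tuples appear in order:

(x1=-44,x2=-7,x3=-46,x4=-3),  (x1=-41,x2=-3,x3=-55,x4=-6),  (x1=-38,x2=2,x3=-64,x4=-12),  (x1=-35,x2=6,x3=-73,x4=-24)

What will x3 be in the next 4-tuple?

X3 goes -46, -55, -64, -73 → -82 (−9 each step).

-82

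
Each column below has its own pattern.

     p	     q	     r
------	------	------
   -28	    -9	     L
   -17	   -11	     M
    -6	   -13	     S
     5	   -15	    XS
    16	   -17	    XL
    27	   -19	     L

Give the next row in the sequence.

38  -21  M

Column p: +11 each step; -28, -17, -6, 5, 16, 27 → 38.
For the column q, −2 each step: -9, -11, -13, -15, -17, -19 → -21.
For the column r, repeats L → M → S → XS → XL: L, M, S, XS, XL, L → M.
So the next row is 38  -21  M.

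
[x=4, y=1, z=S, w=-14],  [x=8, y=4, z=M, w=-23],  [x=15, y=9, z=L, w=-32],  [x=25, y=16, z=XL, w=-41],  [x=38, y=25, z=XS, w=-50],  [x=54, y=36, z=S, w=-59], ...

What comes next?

[x=73, y=49, z=M, w=-68]

X — differences are 4, 7, 10, … (increasing by 3 each time): 4, 8, 15, 25, 38, 54 → 73.
Y — perfect squares: 1², 2², 3², …: 1, 4, 9, 16, 25, 36 → 49.
For the z, repeats S → M → L → XL → XS: S, M, L, XL, XS, S → M.
W: −9 each step; -14, -23, -32, -41, -50, -59 → -68.
Putting it together: [x=73, y=49, z=M, w=-68].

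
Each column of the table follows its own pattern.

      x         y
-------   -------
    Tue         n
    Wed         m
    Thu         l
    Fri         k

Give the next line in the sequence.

Sat  j

For the column x, runs through the weekdays Mon→Sun: Tue, Wed, Thu, Fri → Sat.
Column y goes n, m, l, k → j (letters move back 1 place in the alphabet).
Combining the parts gives Sat  j.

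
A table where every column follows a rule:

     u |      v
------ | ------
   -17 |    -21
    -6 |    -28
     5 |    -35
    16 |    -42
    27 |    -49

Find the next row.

Column u: -17, -6, 5, 16, 27 → 38 (+11 each step).
For the column v, −7 each step: -21, -28, -35, -42, -49 → -56.
Combining the parts gives 38  -56.

38  -56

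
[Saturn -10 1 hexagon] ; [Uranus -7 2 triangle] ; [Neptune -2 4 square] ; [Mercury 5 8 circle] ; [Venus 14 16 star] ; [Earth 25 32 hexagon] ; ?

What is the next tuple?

[Mars 38 64 triangle]

Planet — runs through the planets Mercury→Neptune: Saturn, Uranus, Neptune, Mercury, Venus, Earth → Mars.
Second entry: differences are 3, 5, 7, … (increasing by 2 each time), so -10, -7, -2, 5, 14, 25 → 38.
For the third entry, ×2 each step: 1, 2, 4, 8, 16, 32 → 64.
Shape — repeats hexagon → triangle → square → circle → star: hexagon, triangle, square, circle, star, hexagon → triangle.
Putting it together: [Mars 38 64 triangle].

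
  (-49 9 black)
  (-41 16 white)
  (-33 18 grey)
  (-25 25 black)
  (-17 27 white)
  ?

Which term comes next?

For the first coordinate, +8 each step: -49, -41, -33, -25, -17 → -9.
Second coordinate: alternating steps +7, +2, +7, +2, …; 9, 16, 18, 25, 27 → 34.
Shade: repeats black → white → grey, so black, white, grey, black, white → grey.
Combining the parts gives (-9 34 grey).

(-9 34 grey)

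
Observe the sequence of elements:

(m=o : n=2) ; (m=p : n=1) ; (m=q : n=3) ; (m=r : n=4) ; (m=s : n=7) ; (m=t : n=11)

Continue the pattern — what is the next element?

M: o, p, q, r, s, t → u (letters move forward 1 place in the alphabet).
N goes 2, 1, 3, 4, 7, 11 → 18 (each term is the sum of the two before it).
So the next element is (m=u : n=18).

(m=u : n=18)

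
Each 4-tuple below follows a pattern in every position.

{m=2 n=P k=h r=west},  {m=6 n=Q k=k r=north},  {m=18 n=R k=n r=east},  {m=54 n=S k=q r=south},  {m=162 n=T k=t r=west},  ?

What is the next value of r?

north

M goes 2, 6, 18, 54, 162 → 486 (×3 each step).
N goes P, Q, R, S, T → U (letters move forward 1 place in the alphabet).
K: letters move forward 3 places in the alphabet; h, k, n, q, t → w.
R: west, north, east, south, west → north (repeats west → north → east → south).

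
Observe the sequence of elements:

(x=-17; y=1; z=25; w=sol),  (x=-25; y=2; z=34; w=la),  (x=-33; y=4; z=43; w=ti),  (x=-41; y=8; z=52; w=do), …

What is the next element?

X — −8 each step: -17, -25, -33, -41 → -49.
Y — ×2 each step: 1, 2, 4, 8 → 16.
Z: +9 each step, so 25, 34, 43, 52 → 61.
W: runs through the solfège scale do→ti; sol, la, ti, do → re.
Combining the parts gives (x=-49; y=16; z=61; w=re).

(x=-49; y=16; z=61; w=re)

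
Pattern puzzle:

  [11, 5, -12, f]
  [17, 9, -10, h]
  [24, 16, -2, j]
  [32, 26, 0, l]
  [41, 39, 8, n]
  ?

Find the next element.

First entry: 11, 17, 24, 32, 41 → 51 (differences are 6, 7, 8, … (increasing by 1 each time)).
Second entry — differences are 4, 7, 10, … (increasing by 3 each time): 5, 9, 16, 26, 39 → 55.
Third entry goes -12, -10, -2, 0, 8 → 10 (alternating steps +2, +8, +2, +8, …).
Letter — letters move forward 2 places in the alphabet: f, h, j, l, n → p.
Putting it together: [51, 55, 10, p].

[51, 55, 10, p]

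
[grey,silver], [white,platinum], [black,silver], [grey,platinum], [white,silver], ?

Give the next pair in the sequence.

Shade — repeats grey → white → black: grey, white, black, grey, white → black.
Metal: alternates silver ↔ platinum, so silver, platinum, silver, platinum, silver → platinum.
So the next pair is [black,platinum].

[black,platinum]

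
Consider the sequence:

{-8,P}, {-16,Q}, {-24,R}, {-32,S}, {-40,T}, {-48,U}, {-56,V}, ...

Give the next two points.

{-64,W}, {-72,X}

First coordinate: -8, -16, -24, -32, -40, -48, -56 → -64 → -72 (−8 each step).
Letter: letters move forward 1 place in the alphabet; P, Q, R, S, T, U, V → W → X.
Putting the parts together: {-64,W} and then {-72,X}.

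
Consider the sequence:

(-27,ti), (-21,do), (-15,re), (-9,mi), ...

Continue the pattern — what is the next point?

First part — +6 each step: -27, -21, -15, -9 → -3.
Note goes ti, do, re, mi → fa (runs through the solfège scale do→ti).
Combining the parts gives (-3,fa).

(-3,fa)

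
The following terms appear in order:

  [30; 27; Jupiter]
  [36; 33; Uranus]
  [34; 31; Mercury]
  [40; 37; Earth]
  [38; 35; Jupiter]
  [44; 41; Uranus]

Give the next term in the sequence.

For the first component, alternating steps +6, −2, +6, −2, …: 30, 36, 34, 40, 38, 44 → 42.
Second component goes 27, 33, 31, 37, 35, 41 → 39 (always 3 less than the first component).
Planet: Jupiter, Uranus, Mercury, Earth, Jupiter, Uranus → Mercury (repeats Jupiter → Uranus → Mercury → Earth).
So the next term is [42; 39; Mercury].

[42; 39; Mercury]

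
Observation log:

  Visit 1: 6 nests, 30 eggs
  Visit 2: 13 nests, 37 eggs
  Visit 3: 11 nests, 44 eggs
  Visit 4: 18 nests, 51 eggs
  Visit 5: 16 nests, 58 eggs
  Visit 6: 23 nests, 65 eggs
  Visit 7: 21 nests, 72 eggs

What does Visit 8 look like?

28 nests, 79 eggs

For the nests, alternating steps +7, −2, +7, −2, …: 6, 13, 11, 18, 16, 23, 21 → 28.
Eggs: +7 each step, so 30, 37, 44, 51, 58, 65, 72 → 79.
Putting it together: 28 nests, 79 eggs.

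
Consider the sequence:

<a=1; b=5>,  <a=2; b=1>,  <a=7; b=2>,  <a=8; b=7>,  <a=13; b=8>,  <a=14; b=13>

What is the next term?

<a=19; b=14>

A — alternating steps +1, +5, +1, +5, …: 1, 2, 7, 8, 13, 14 → 19.
B: always the previous value of the a; 5, 1, 2, 7, 8, 13 → 14.
Combining the parts gives <a=19; b=14>.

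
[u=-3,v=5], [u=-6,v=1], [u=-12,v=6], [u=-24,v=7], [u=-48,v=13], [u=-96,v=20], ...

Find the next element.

U: -3, -6, -12, -24, -48, -96 → -192 (×2 each step).
V — each term is the sum of the two before it: 5, 1, 6, 7, 13, 20 → 33.
So the next element is [u=-192,v=33].

[u=-192,v=33]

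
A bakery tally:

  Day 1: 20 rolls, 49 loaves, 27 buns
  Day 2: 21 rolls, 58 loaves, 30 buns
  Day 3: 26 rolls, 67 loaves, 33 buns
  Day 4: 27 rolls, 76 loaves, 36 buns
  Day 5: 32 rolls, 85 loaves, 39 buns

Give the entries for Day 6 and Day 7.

33 rolls, 94 loaves, 42 buns; 38 rolls, 103 loaves, 45 buns

Rolls — alternating steps +1, +5, +1, +5, …: 20, 21, 26, 27, 32 → 33 → 38.
Loaves: +9 each step, so 49, 58, 67, 76, 85 → 94 → 103.
For the buns, +3 each step: 27, 30, 33, 36, 39 → 42 → 45.
Putting the parts together: 33 rolls, 94 loaves, 42 buns and then 38 rolls, 103 loaves, 45 buns.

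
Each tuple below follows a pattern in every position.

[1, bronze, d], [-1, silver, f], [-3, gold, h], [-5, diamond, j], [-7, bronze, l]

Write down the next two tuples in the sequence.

First entry goes 1, -1, -3, -5, -7 → -9 → -11 (−2 each step).
For the rank, repeats bronze → silver → gold → diamond: bronze, silver, gold, diamond, bronze → silver → gold.
Letter: d, f, h, j, l → n → p (letters move forward 2 places in the alphabet).
So the next two tuples are [-9, silver, n] and [-11, gold, p].

[-9, silver, n], [-11, gold, p]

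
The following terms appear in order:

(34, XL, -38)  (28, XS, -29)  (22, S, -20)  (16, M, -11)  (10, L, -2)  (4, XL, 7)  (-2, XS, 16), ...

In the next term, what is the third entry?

First entry: 34, 28, 22, 16, 10, 4, -2 → -8 (−6 each step).
Size goes XL, XS, S, M, L, XL, XS → S (repeats XL → XS → S → M → L).
For the third entry, +9 each step: -38, -29, -20, -11, -2, 7, 16 → 25.

25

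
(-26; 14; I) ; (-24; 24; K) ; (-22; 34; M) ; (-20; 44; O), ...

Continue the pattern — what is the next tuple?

First slot goes -26, -24, -22, -20 → -18 (+2 each step).
For the second slot, +10 each step: 14, 24, 34, 44 → 54.
Letter: I, K, M, O → Q (letters move forward 2 places in the alphabet).
Putting it together: (-18; 54; Q).

(-18; 54; Q)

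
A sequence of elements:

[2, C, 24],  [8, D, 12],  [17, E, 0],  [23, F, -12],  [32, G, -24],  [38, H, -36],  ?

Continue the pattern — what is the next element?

First coordinate — alternating steps +6, +9, +6, +9, …: 2, 8, 17, 23, 32, 38 → 47.
Letter: C, D, E, F, G, H → I (letters move forward 1 place in the alphabet).
Third coordinate: 24, 12, 0, -12, -24, -36 → -48 (−12 each step).
So the next element is [47, I, -48].

[47, I, -48]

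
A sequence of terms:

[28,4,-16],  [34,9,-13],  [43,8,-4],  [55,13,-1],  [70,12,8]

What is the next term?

First value: differences are 6, 9, 12, … (increasing by 3 each time), so 28, 34, 43, 55, 70 → 88.
Second value — alternating steps +5, −1, +5, −1, …: 4, 9, 8, 13, 12 → 17.
Third value: -16, -13, -4, -1, 8 → 11 (alternating steps +3, +9, +3, +9, …).
Putting it together: [88,17,11].

[88,17,11]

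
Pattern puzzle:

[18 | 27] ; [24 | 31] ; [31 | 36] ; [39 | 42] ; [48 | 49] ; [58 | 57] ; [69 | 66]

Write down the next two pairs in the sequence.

[81 | 76], [94 | 87]

For the first part, differences are 6, 7, 8, … (increasing by 1 each time): 18, 24, 31, 39, 48, 58, 69 → 81 → 94.
Second part: 27, 31, 36, 42, 49, 57, 66 → 76 → 87 (differences are 4, 5, 6, … (increasing by 1 each time)).
So the next two pairs are [81 | 76] and [94 | 87].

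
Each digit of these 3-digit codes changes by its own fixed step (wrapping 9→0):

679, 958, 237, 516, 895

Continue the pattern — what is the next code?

First digit: +3 each step, mod 10, so 6, 9, 2, 5, 8 → 1.
Second digit: −2 each step, mod 10, so 7, 5, 3, 1, 9 → 7.
For the third digit, −1 each step, mod 10: 9, 8, 7, 6, 5 → 4.
Combining the parts gives 174.

174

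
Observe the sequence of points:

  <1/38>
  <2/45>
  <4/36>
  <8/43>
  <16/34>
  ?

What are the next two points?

First coordinate: ×2 each step; 1, 2, 4, 8, 16 → 32 → 64.
Second coordinate: 38, 45, 36, 43, 34 → 41 → 32 (alternating steps +7, −9, +7, −9, …).
Putting the parts together: <32/41> and then <64/32>.

<32/41>, <64/32>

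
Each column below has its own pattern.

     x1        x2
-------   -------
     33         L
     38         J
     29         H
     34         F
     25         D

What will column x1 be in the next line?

30

Column x1 goes 33, 38, 29, 34, 25 → 30 (alternating steps +5, −9, +5, −9, …).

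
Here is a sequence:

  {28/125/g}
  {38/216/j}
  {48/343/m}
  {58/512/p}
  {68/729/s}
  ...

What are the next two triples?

{78/1000/v}, {88/1331/y}

First entry: 28, 38, 48, 58, 68 → 78 → 88 (+10 each step).
Second entry: 125, 216, 343, 512, 729 → 1000 → 1331 (perfect cubes: 5³, 6³, 7³, …).
Letter — letters move forward 3 places in the alphabet: g, j, m, p, s → v → y.
Putting the parts together: {78/1000/v} and then {88/1331/y}.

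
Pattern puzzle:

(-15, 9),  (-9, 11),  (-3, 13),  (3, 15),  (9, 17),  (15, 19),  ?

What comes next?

(21, 21)

First component goes -15, -9, -3, 3, 9, 15 → 21 (+6 each step).
Second component: 9, 11, 13, 15, 17, 19 → 21 (+2 each step).
So the next term is (21, 21).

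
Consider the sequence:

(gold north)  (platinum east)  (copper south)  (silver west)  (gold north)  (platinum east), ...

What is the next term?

(copper south)

Metal — repeats gold → platinum → copper → silver: gold, platinum, copper, silver, gold, platinum → copper.
For the direction, repeats north → east → south → west: north, east, south, west, north, east → south.
Combining the parts gives (copper south).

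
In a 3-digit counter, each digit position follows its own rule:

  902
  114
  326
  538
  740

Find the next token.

First digit: 9, 1, 3, 5, 7 → 9 (+2 each step, mod 10).
Second digit: 0, 1, 2, 3, 4 → 5 (+1 each step, mod 10).
Third digit: +2 each step, mod 10; 2, 4, 6, 8, 0 → 2.
So the next token is 952.

952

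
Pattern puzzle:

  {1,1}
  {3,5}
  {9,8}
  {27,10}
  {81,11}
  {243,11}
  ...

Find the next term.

{729,10}

For the first part, ×3 each step: 1, 3, 9, 27, 81, 243 → 729.
Second part: 1, 5, 8, 10, 11, 11 → 10 (differences are 4, 3, 2, … (decreasing by 1 each time)).
Combining the parts gives {729,10}.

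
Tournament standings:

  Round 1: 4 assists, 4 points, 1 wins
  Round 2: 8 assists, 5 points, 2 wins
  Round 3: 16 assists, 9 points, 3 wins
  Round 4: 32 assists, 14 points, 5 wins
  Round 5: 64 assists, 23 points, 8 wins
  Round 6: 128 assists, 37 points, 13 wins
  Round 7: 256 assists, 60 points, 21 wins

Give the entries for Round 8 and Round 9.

Assists: 4, 8, 16, 32, 64, 128, 256 → 512 → 1024 (×2 each step).
Points — each term is the sum of the two before it: 4, 5, 9, 14, 23, 37, 60 → 97 → 157.
Wins: 1, 2, 3, 5, 8, 13, 21 → 34 → 55 (each term is the sum of the two before it).
Putting the parts together: 512 assists, 97 points, 34 wins and then 1024 assists, 157 points, 55 wins.

512 assists, 97 points, 34 wins; 1024 assists, 157 points, 55 wins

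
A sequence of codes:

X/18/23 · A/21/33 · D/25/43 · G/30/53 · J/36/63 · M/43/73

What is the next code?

P/51/83

For the letter, letters move forward 3 places in the alphabet, wrapping Z→A: X, A, D, G, J, M → P.
For the second component, differences are 3, 4, 5, … (increasing by 1 each time): 18, 21, 25, 30, 36, 43 → 51.
Third component: +10 each step; 23, 33, 43, 53, 63, 73 → 83.
So the next code is P/51/83.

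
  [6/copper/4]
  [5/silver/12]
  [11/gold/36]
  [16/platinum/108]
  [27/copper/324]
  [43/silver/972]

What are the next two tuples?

First coordinate: 6, 5, 11, 16, 27, 43 → 70 → 113 (each term is the sum of the two before it).
Metal — repeats copper → silver → gold → platinum: copper, silver, gold, platinum, copper, silver → gold → platinum.
Third coordinate — ×3 each step: 4, 12, 36, 108, 324, 972 → 2916 → 8748.
Putting the parts together: [70/gold/2916] and then [113/platinum/8748].

[70/gold/2916], [113/platinum/8748]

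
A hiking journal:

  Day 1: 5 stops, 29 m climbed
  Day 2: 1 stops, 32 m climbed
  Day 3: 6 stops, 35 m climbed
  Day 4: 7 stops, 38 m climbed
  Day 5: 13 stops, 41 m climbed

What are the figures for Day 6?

Stops: each term is the sum of the two before it, so 5, 1, 6, 7, 13 → 20.
M climbed — +3 each step: 29, 32, 35, 38, 41 → 44.
Putting it together: 20 stops, 44 m climbed.

20 stops, 44 m climbed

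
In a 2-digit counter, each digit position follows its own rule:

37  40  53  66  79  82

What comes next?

For the first digit, +1 each step, mod 10: 3, 4, 5, 6, 7, 8 → 9.
Second digit: +3 each step, mod 10, so 7, 0, 3, 6, 9, 2 → 5.
Combining the parts gives 95.

95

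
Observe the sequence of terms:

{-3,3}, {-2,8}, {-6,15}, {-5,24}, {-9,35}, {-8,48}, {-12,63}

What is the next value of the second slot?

Second slot: differences are 5, 7, 9, … (increasing by 2 each time), so 3, 8, 15, 24, 35, 48, 63 → 80.

80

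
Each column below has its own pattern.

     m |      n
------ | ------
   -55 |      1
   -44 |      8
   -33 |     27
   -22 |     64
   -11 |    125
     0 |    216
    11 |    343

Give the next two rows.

Column m: +11 each step, so -55, -44, -33, -22, -11, 0, 11 → 22 → 33.
Column n: 1, 8, 27, 64, 125, 216, 343 → 512 → 729 (perfect cubes: 1³, 2³, 3³, …).
So the next two rows are 22  512 and 33  729.

22  512; 33  729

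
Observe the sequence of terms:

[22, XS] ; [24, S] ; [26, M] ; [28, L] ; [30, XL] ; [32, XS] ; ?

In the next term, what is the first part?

34

First part — +2 each step: 22, 24, 26, 28, 30, 32 → 34.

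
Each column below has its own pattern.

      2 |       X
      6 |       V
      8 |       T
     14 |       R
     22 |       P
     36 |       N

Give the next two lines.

58  L; 94  J

First component goes 2, 6, 8, 14, 22, 36 → 58 → 94 (each term is the sum of the two before it).
Letter: X, V, T, R, P, N → L → J (letters move back 2 places in the alphabet).
Putting the parts together: 58  L and then 94  J.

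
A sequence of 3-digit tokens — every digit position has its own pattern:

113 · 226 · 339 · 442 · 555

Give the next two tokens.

668, 771

First digit: +1 each step, mod 10; 1, 2, 3, 4, 5 → 6 → 7.
Second digit goes 1, 2, 3, 4, 5 → 6 → 7 (+1 each step, mod 10).
Third digit goes 3, 6, 9, 2, 5 → 8 → 1 (+3 each step, mod 10).
Putting the parts together: 668 and then 771.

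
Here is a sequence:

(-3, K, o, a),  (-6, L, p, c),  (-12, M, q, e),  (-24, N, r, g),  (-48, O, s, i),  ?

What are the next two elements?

First component goes -3, -6, -12, -24, -48 → -96 → -192 (×2 each step).
First letter goes K, L, M, N, O → P → Q (letters move forward 1 place in the alphabet).
Second letter goes o, p, q, r, s → t → u (letters move forward 1 place in the alphabet).
Third letter goes a, c, e, g, i → k → m (letters move forward 2 places in the alphabet).
Putting the parts together: (-96, P, t, k) and then (-192, Q, u, m).

(-96, P, t, k), (-192, Q, u, m)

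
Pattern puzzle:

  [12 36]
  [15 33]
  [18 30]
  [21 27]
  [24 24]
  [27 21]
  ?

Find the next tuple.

[30 18]

First component goes 12, 15, 18, 21, 24, 27 → 30 (+3 each step).
For the second component, together with the first component always sums to 48: 36, 33, 30, 27, 24, 21 → 18.
So the next tuple is [30 18].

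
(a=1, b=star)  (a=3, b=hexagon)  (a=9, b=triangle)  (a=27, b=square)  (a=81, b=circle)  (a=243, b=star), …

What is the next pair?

(a=729, b=hexagon)

A goes 1, 3, 9, 27, 81, 243 → 729 (×3 each step).
B goes star, hexagon, triangle, square, circle, star → hexagon (repeats star → hexagon → triangle → square → circle).
Putting it together: (a=729, b=hexagon).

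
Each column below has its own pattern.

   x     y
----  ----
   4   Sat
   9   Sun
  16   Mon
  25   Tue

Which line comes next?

36  Wed

Column x goes 4, 9, 16, 25 → 36 (perfect squares: 2², 3², 4², …).
Column y — runs through the weekdays Mon→Sun: Sat, Sun, Mon, Tue → Wed.
Putting it together: 36  Wed.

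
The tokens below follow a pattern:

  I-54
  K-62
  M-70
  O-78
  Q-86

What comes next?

For the letter, letters move forward 2 places in the alphabet: I, K, M, O, Q → S.
For the second component, +8 each step: 54, 62, 70, 78, 86 → 94.
Combining the parts gives S-94.

S-94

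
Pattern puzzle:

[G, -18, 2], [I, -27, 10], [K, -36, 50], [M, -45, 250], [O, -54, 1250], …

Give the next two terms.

[Q, -63, 6250], [S, -72, 31250]

For the letter, letters move forward 2 places in the alphabet: G, I, K, M, O → Q → S.
Second value: −9 each step, so -18, -27, -36, -45, -54 → -63 → -72.
Third value: ×5 each step, so 2, 10, 50, 250, 1250 → 6250 → 31250.
Putting the parts together: [Q, -63, 6250] and then [S, -72, 31250].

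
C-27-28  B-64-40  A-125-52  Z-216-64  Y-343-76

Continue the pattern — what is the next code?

X-512-88

Letter goes C, B, A, Z, Y → X (letters move back 1 place in the alphabet, wrapping A→Z).
Second component — perfect cubes: 3³, 4³, 5³, …: 27, 64, 125, 216, 343 → 512.
Third component goes 28, 40, 52, 64, 76 → 88 (+12 each step).
Putting it together: X-512-88.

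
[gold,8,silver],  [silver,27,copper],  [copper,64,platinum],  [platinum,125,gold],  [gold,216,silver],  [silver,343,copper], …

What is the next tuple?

[copper,512,platinum]

First metal goes gold, silver, copper, platinum, gold, silver → copper (repeats gold → silver → copper → platinum).
For the second value, perfect cubes: 2³, 3³, 4³, …: 8, 27, 64, 125, 216, 343 → 512.
Second metal: repeats silver → copper → platinum → gold, so silver, copper, platinum, gold, silver, copper → platinum.
Combining the parts gives [copper,512,platinum].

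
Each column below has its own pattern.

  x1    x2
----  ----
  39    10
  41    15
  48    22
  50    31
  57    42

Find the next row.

59  55

Column x1 goes 39, 41, 48, 50, 57 → 59 (alternating steps +2, +7, +2, +7, …).
Column x2 — differences are 5, 7, 9, … (increasing by 2 each time): 10, 15, 22, 31, 42 → 55.
Putting it together: 59  55.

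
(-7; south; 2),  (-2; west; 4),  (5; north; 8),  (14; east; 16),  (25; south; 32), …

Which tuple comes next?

First coordinate goes -7, -2, 5, 14, 25 → 38 (differences are 5, 7, 9, … (increasing by 2 each time)).
Direction goes south, west, north, east, south → west (repeats south → west → north → east).
Third coordinate — ×2 each step: 2, 4, 8, 16, 32 → 64.
Putting it together: (38; west; 64).

(38; west; 64)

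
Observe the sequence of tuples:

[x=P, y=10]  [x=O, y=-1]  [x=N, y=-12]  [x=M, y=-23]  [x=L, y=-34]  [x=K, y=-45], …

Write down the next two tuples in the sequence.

[x=J, y=-56], [x=I, y=-67]

X — letters move back 1 place in the alphabet: P, O, N, M, L, K → J → I.
Y — −11 each step: 10, -1, -12, -23, -34, -45 → -56 → -67.
Putting the parts together: [x=J, y=-56] and then [x=I, y=-67].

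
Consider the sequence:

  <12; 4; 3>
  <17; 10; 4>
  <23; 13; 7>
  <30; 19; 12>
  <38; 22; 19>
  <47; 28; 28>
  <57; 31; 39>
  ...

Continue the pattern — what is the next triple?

<68; 37; 52>

For the first slot, differences are 5, 6, 7, … (increasing by 1 each time): 12, 17, 23, 30, 38, 47, 57 → 68.
Second slot: alternating steps +6, +3, +6, +3, …, so 4, 10, 13, 19, 22, 28, 31 → 37.
Third slot: 3, 4, 7, 12, 19, 28, 39 → 52 (differences are 1, 3, 5, … (increasing by 2 each time)).
Combining the parts gives <68; 37; 52>.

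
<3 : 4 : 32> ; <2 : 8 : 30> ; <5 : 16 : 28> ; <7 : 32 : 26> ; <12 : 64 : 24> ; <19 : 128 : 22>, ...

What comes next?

<31 : 256 : 20>

First part: each term is the sum of the two before it, so 3, 2, 5, 7, 12, 19 → 31.
Second part: 4, 8, 16, 32, 64, 128 → 256 (×2 each step).
Third part: −2 each step, so 32, 30, 28, 26, 24, 22 → 20.
Combining the parts gives <31 : 256 : 20>.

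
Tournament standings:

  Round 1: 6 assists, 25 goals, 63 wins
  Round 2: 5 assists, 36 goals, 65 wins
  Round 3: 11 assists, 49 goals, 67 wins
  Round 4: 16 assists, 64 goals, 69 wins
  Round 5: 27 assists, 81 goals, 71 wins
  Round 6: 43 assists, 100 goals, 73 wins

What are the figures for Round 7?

For the assists, each term is the sum of the two before it: 6, 5, 11, 16, 27, 43 → 70.
Goals goes 25, 36, 49, 64, 81, 100 → 121 (perfect squares: 5², 6², 7², …).
Wins goes 63, 65, 67, 69, 71, 73 → 75 (+2 each step).
Combining the parts gives 70 assists, 121 goals, 75 wins.

70 assists, 121 goals, 75 wins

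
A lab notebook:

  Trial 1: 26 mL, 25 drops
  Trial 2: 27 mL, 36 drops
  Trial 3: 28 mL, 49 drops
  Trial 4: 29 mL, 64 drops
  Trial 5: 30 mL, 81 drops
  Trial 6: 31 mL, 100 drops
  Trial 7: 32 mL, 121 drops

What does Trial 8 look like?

33 mL, 144 drops

ML: 26, 27, 28, 29, 30, 31, 32 → 33 (+1 each step).
Drops — perfect squares: 5², 6², 7², …: 25, 36, 49, 64, 81, 100, 121 → 144.
Putting it together: 33 mL, 144 drops.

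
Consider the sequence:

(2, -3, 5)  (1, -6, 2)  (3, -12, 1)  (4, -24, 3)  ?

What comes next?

(7, -48, 4)

First slot: 2, 1, 3, 4 → 7 (each term is the sum of the two before it).
For the second slot, ×2 each step: -3, -6, -12, -24 → -48.
Third slot goes 5, 2, 1, 3 → 4 (always the previous value of the first slot).
Combining the parts gives (7, -48, 4).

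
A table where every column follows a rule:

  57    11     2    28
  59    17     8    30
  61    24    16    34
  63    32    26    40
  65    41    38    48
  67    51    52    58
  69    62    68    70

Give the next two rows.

First component: +2 each step; 57, 59, 61, 63, 65, 67, 69 → 71 → 73.
Second component: differences are 6, 7, 8, … (increasing by 1 each time), so 11, 17, 24, 32, 41, 51, 62 → 74 → 87.
Third component: 2, 8, 16, 26, 38, 52, 68 → 86 → 106 (differences are 6, 8, 10, … (increasing by 2 each time)).
Fourth component: 28, 30, 34, 40, 48, 58, 70 → 84 → 100 (differences are 2, 4, 6, … (increasing by 2 each time)).
So the next two rows are 71  74  86  84 and 73  87  106  100.

71  74  86  84; 73  87  106  100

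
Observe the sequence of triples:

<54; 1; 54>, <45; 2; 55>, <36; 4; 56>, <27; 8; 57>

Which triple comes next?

<18; 16; 58>

First coordinate: −9 each step; 54, 45, 36, 27 → 18.
Second coordinate — ×2 each step: 1, 2, 4, 8 → 16.
Third coordinate: 54, 55, 56, 57 → 58 (+1 each step).
So the next triple is <18; 16; 58>.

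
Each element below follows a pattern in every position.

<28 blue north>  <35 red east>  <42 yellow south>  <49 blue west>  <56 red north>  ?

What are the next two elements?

<63 yellow east>, <70 blue south>

First entry goes 28, 35, 42, 49, 56 → 63 → 70 (+7 each step).
Colour goes blue, red, yellow, blue, red → yellow → blue (repeats blue → red → yellow).
Direction: repeats north → east → south → west; north, east, south, west, north → east → south.
Putting the parts together: <63 yellow east> and then <70 blue south>.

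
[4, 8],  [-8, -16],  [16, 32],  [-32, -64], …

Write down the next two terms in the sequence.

First component — ×(-2) each step: 4, -8, 16, -32 → 64 → -128.
For the second component, always 2 × the first component: 8, -16, 32, -64 → 128 → -256.
So the next two terms are [64, 128] and [-128, -256].

[64, 128], [-128, -256]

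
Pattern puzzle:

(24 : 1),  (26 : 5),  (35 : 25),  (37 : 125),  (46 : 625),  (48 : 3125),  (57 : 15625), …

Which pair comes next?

For the first part, alternating steps +2, +9, +2, +9, …: 24, 26, 35, 37, 46, 48, 57 → 59.
Second part: 1, 5, 25, 125, 625, 3125, 15625 → 78125 (×5 each step).
So the next pair is (59 : 78125).

(59 : 78125)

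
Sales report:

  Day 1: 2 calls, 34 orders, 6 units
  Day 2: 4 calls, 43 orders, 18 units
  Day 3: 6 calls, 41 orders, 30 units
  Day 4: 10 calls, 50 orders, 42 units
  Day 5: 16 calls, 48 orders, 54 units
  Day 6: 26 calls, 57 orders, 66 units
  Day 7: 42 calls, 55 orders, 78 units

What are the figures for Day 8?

68 calls, 64 orders, 90 units

Calls — each term is the sum of the two before it: 2, 4, 6, 10, 16, 26, 42 → 68.
Orders: 34, 43, 41, 50, 48, 57, 55 → 64 (alternating steps +9, −2, +9, −2, …).
Units: +12 each step; 6, 18, 30, 42, 54, 66, 78 → 90.
Putting it together: 68 calls, 64 orders, 90 units.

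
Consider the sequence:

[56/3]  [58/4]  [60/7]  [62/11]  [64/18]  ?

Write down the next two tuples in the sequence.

First part goes 56, 58, 60, 62, 64 → 66 → 68 (+2 each step).
Second part — each term is the sum of the two before it: 3, 4, 7, 11, 18 → 29 → 47.
So the next two tuples are [66/29] and [68/47].

[66/29], [68/47]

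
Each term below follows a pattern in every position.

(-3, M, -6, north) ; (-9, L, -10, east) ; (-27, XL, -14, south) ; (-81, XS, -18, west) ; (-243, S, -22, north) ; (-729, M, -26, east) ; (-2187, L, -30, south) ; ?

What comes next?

First value: ×3 each step, so -3, -9, -27, -81, -243, -729, -2187 → -6561.
Size — repeats M → L → XL → XS → S: M, L, XL, XS, S, M, L → XL.
Third value: −4 each step, so -6, -10, -14, -18, -22, -26, -30 → -34.
Direction goes north, east, south, west, north, east, south → west (repeats north → east → south → west).
Putting it together: (-6561, XL, -34, west).

(-6561, XL, -34, west)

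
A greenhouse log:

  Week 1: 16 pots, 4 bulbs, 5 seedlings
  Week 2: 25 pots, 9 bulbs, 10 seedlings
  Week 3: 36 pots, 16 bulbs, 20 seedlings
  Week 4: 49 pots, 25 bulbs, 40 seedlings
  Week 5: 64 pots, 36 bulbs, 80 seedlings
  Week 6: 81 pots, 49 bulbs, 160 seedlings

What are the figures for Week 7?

100 pots, 64 bulbs, 320 seedlings

For the pots, perfect squares: 4², 5², 6², …: 16, 25, 36, 49, 64, 81 → 100.
Bulbs: perfect squares: 2², 3², 4², …, so 4, 9, 16, 25, 36, 49 → 64.
Seedlings — ×2 each step: 5, 10, 20, 40, 80, 160 → 320.
Combining the parts gives 100 pots, 64 bulbs, 320 seedlings.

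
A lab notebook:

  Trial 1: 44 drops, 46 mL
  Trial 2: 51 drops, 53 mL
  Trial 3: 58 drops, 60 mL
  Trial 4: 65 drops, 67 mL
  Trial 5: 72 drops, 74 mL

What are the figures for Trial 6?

Drops: +7 each step; 44, 51, 58, 65, 72 → 79.
ML: 46, 53, 60, 67, 74 → 81 (+7 each step).
Combining the parts gives 79 drops, 81 mL.

79 drops, 81 mL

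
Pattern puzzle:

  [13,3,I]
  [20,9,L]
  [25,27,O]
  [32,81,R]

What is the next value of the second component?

Second component — ×3 each step: 3, 9, 27, 81 → 243.

243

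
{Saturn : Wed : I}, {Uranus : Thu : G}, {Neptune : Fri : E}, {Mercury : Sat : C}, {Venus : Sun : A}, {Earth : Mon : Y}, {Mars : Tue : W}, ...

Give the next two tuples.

Planet: Saturn, Uranus, Neptune, Mercury, Venus, Earth, Mars → Jupiter → Saturn (runs through the planets Mercury→Neptune).
Day — runs through the weekdays Mon→Sun: Wed, Thu, Fri, Sat, Sun, Mon, Tue → Wed → Thu.
Letter: I, G, E, C, A, Y, W → U → S (letters move back 2 places in the alphabet, wrapping A→Z).
Putting the parts together: {Jupiter : Wed : U} and then {Saturn : Thu : S}.

{Jupiter : Wed : U}, {Saturn : Thu : S}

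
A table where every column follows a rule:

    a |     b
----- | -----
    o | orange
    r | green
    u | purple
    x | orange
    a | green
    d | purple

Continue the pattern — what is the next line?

Column a — letters move forward 3 places in the alphabet, wrapping Z→A: o, r, u, x, a, d → g.
Column b — repeats orange → green → purple: orange, green, purple, orange, green, purple → orange.
Putting it together: g  orange.

g  orange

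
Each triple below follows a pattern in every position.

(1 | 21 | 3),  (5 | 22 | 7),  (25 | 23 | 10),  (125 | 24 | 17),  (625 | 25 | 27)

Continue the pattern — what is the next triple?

(3125 | 26 | 44)

For the first component, ×5 each step: 1, 5, 25, 125, 625 → 3125.
Second component: 21, 22, 23, 24, 25 → 26 (+1 each step).
Third component: each term is the sum of the two before it, so 3, 7, 10, 17, 27 → 44.
Combining the parts gives (3125 | 26 | 44).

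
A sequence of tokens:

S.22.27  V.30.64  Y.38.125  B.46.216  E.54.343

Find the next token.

Letter: S, V, Y, B, E → H (letters move forward 3 places in the alphabet, wrapping Z→A).
Second component: 22, 30, 38, 46, 54 → 62 (+8 each step).
Third component — perfect cubes: 3³, 4³, 5³, …: 27, 64, 125, 216, 343 → 512.
So the next token is H.62.512.

H.62.512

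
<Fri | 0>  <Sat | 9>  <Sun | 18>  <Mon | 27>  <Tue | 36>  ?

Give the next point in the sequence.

<Wed | 45>

Day: runs through the weekdays Mon→Sun; Fri, Sat, Sun, Mon, Tue → Wed.
For the second slot, +9 each step: 0, 9, 18, 27, 36 → 45.
So the next point is <Wed | 45>.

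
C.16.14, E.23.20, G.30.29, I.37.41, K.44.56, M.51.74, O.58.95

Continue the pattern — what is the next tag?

Q.65.119

Letter: letters move forward 2 places in the alphabet; C, E, G, I, K, M, O → Q.
For the second component, +7 each step: 16, 23, 30, 37, 44, 51, 58 → 65.
Third component — differences are 6, 9, 12, … (increasing by 3 each time): 14, 20, 29, 41, 56, 74, 95 → 119.
So the next tag is Q.65.119.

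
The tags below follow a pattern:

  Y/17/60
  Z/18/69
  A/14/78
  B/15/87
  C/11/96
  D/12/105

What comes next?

Letter — letters move forward 1 place in the alphabet, wrapping Z→A: Y, Z, A, B, C, D → E.
Second component: alternating steps +1, −4, +1, −4, …; 17, 18, 14, 15, 11, 12 → 8.
Third component: +9 each step, so 60, 69, 78, 87, 96, 105 → 114.
So the next tag is E/8/114.

E/8/114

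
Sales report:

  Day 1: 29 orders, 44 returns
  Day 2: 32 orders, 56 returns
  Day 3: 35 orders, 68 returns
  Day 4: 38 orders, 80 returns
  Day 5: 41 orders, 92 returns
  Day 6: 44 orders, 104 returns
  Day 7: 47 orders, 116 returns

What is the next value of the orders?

Orders — +3 each step: 29, 32, 35, 38, 41, 44, 47 → 50.
Returns goes 44, 56, 68, 80, 92, 104, 116 → 128 (+12 each step).

50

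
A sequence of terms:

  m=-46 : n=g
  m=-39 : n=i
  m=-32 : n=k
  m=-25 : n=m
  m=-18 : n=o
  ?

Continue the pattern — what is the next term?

m=-11 : n=q

M — +7 each step: -46, -39, -32, -25, -18 → -11.
N: letters move forward 2 places in the alphabet, so g, i, k, m, o → q.
Combining the parts gives m=-11 : n=q.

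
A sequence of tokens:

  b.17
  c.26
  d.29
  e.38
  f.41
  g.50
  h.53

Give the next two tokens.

i.62 then j.65

Letter: letters move forward 1 place in the alphabet; b, c, d, e, f, g, h → i → j.
For the second component, alternating steps +9, +3, +9, +3, …: 17, 26, 29, 38, 41, 50, 53 → 62 → 65.
So the next two tokens are i.62 and j.65.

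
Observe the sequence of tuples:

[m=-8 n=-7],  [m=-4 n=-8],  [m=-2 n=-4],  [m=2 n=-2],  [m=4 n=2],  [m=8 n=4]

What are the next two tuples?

M goes -8, -4, -2, 2, 4, 8 → 10 → 14 (alternating steps +4, +2, +4, +2, …).
N: -7, -8, -4, -2, 2, 4 → 8 → 10 (always the previous value of the m).
So the next two tuples are [m=10 n=8] and [m=14 n=10].

[m=10 n=8], [m=14 n=10]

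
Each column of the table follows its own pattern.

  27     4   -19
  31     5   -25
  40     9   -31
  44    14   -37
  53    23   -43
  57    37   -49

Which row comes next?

First component: alternating steps +4, +9, +4, +9, …; 27, 31, 40, 44, 53, 57 → 66.
Second component: each term is the sum of the two before it; 4, 5, 9, 14, 23, 37 → 60.
Third component: −6 each step, so -19, -25, -31, -37, -43, -49 → -55.
Combining the parts gives 66  60  -55.

66  60  -55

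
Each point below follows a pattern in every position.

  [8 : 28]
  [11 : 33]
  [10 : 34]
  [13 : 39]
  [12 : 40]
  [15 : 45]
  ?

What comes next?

[14 : 46]

First value: 8, 11, 10, 13, 12, 15 → 14 (alternating steps +3, −1, +3, −1, …).
Second value — alternating steps +5, +1, +5, +1, …: 28, 33, 34, 39, 40, 45 → 46.
Combining the parts gives [14 : 46].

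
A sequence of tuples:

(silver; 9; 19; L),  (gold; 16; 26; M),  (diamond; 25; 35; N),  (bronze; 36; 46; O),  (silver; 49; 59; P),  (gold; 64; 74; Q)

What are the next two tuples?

(diamond; 81; 91; R), (bronze; 100; 110; S)

Rank — repeats silver → gold → diamond → bronze: silver, gold, diamond, bronze, silver, gold → diamond → bronze.
Second coordinate: perfect squares: 3², 4², 5², …, so 9, 16, 25, 36, 49, 64 → 81 → 100.
Third coordinate: always 10 more than the second coordinate; 19, 26, 35, 46, 59, 74 → 91 → 110.
Letter goes L, M, N, O, P, Q → R → S (letters move forward 1 place in the alphabet).
So the next two tuples are (diamond; 81; 91; R) and (bronze; 100; 110; S).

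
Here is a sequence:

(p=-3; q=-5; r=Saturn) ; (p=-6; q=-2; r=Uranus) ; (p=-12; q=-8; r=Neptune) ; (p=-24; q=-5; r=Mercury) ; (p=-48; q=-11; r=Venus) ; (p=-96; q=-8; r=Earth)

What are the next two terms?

P goes -3, -6, -12, -24, -48, -96 → -192 → -384 (×2 each step).
Q: alternating steps +3, −6, +3, −6, …, so -5, -2, -8, -5, -11, -8 → -14 → -11.
R: Saturn, Uranus, Neptune, Mercury, Venus, Earth → Mars → Jupiter (runs through the planets Mercury→Neptune).
Putting the parts together: (p=-192; q=-14; r=Mars) and then (p=-384; q=-11; r=Jupiter).

(p=-192; q=-14; r=Mars), (p=-384; q=-11; r=Jupiter)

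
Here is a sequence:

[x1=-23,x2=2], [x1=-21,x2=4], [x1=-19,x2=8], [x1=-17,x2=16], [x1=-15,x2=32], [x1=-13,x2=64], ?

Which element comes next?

X1: -23, -21, -19, -17, -15, -13 → -11 (+2 each step).
X2 — ×2 each step: 2, 4, 8, 16, 32, 64 → 128.
Putting it together: [x1=-11,x2=128].

[x1=-11,x2=128]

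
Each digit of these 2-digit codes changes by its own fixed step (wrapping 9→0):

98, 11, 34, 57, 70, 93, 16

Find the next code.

For the first digit, +2 each step, mod 10: 9, 1, 3, 5, 7, 9, 1 → 3.
Second digit: +3 each step, mod 10; 8, 1, 4, 7, 0, 3, 6 → 9.
So the next code is 39.

39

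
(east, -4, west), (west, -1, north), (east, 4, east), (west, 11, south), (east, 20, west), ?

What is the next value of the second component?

Second component: differences are 3, 5, 7, … (increasing by 2 each time), so -4, -1, 4, 11, 20 → 31.

31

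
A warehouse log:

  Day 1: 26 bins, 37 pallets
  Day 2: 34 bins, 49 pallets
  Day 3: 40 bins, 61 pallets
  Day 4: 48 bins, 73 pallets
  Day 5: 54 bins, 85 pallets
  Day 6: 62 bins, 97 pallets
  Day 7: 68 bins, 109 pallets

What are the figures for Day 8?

For the bins, alternating steps +8, +6, +8, +6, …: 26, 34, 40, 48, 54, 62, 68 → 76.
Pallets: +12 each step, so 37, 49, 61, 73, 85, 97, 109 → 121.
So the next row is 76 bins, 121 pallets.

76 bins, 121 pallets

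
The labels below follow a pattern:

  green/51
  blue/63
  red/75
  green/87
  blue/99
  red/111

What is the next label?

For the colour, repeats green → blue → red: green, blue, red, green, blue, red → green.
Second component — +12 each step: 51, 63, 75, 87, 99, 111 → 123.
Combining the parts gives green/123.

green/123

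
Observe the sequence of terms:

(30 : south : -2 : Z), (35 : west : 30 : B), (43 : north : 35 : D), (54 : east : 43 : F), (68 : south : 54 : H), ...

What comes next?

First coordinate: 30, 35, 43, 54, 68 → 85 (differences are 5, 8, 11, … (increasing by 3 each time)).
Direction — repeats south → west → north → east: south, west, north, east, south → west.
Third coordinate: -2, 30, 35, 43, 54 → 68 (always the previous value of the first coordinate).
Letter — letters move forward 2 places in the alphabet, wrapping Z→A: Z, B, D, F, H → J.
Combining the parts gives (85 : west : 68 : J).

(85 : west : 68 : J)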